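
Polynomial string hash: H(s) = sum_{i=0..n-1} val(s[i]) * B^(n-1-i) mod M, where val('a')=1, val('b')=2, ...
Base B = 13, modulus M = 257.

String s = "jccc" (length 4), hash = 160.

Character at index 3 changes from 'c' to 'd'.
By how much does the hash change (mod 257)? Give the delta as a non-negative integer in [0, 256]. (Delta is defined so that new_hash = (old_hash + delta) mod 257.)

Answer: 1

Derivation:
Delta formula: (val(new) - val(old)) * B^(n-1-k) mod M
  val('d') - val('c') = 4 - 3 = 1
  B^(n-1-k) = 13^0 mod 257 = 1
  Delta = 1 * 1 mod 257 = 1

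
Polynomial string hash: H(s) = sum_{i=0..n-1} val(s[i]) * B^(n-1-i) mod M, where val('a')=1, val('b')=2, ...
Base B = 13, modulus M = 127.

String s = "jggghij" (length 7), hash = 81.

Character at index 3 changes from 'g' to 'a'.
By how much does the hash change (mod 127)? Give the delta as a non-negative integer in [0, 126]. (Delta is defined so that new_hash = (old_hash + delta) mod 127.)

Answer: 26

Derivation:
Delta formula: (val(new) - val(old)) * B^(n-1-k) mod M
  val('a') - val('g') = 1 - 7 = -6
  B^(n-1-k) = 13^3 mod 127 = 38
  Delta = -6 * 38 mod 127 = 26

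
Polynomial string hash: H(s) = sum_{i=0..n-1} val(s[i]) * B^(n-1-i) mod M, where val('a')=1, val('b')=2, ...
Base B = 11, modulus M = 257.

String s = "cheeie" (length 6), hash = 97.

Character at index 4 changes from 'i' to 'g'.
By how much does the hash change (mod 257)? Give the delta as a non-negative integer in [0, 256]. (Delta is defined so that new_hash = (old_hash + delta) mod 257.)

Delta formula: (val(new) - val(old)) * B^(n-1-k) mod M
  val('g') - val('i') = 7 - 9 = -2
  B^(n-1-k) = 11^1 mod 257 = 11
  Delta = -2 * 11 mod 257 = 235

Answer: 235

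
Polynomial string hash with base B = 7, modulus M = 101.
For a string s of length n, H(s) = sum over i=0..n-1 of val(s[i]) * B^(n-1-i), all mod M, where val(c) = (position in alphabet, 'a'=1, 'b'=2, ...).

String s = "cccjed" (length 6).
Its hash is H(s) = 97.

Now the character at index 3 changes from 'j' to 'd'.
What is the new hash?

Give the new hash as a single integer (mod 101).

val('j') = 10, val('d') = 4
Position k = 3, exponent = n-1-k = 2
B^2 mod M = 7^2 mod 101 = 49
Delta = (4 - 10) * 49 mod 101 = 9
New hash = (97 + 9) mod 101 = 5

Answer: 5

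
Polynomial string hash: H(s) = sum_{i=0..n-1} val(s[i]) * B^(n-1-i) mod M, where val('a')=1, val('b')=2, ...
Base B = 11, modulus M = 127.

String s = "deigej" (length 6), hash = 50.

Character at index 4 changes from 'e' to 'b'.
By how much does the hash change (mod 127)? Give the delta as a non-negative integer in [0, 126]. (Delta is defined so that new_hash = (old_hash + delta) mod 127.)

Answer: 94

Derivation:
Delta formula: (val(new) - val(old)) * B^(n-1-k) mod M
  val('b') - val('e') = 2 - 5 = -3
  B^(n-1-k) = 11^1 mod 127 = 11
  Delta = -3 * 11 mod 127 = 94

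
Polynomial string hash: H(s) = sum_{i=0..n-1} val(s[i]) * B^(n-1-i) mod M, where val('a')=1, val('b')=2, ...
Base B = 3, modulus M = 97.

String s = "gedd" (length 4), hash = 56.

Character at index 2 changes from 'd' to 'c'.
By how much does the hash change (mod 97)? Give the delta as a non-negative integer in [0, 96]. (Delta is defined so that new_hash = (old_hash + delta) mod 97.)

Answer: 94

Derivation:
Delta formula: (val(new) - val(old)) * B^(n-1-k) mod M
  val('c') - val('d') = 3 - 4 = -1
  B^(n-1-k) = 3^1 mod 97 = 3
  Delta = -1 * 3 mod 97 = 94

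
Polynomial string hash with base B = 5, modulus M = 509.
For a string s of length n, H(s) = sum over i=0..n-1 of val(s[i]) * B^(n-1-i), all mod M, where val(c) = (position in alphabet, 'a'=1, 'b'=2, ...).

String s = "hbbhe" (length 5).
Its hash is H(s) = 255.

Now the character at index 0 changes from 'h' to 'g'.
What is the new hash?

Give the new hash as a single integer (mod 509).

val('h') = 8, val('g') = 7
Position k = 0, exponent = n-1-k = 4
B^4 mod M = 5^4 mod 509 = 116
Delta = (7 - 8) * 116 mod 509 = 393
New hash = (255 + 393) mod 509 = 139

Answer: 139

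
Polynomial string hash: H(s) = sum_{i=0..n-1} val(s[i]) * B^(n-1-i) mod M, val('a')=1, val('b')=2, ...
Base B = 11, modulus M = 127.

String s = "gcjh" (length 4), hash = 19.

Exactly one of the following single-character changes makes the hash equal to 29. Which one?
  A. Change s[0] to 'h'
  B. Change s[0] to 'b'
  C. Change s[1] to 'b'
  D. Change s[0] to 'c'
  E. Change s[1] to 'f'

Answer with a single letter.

Option A: s[0]='g'->'h', delta=(8-7)*11^3 mod 127 = 61, hash=19+61 mod 127 = 80
Option B: s[0]='g'->'b', delta=(2-7)*11^3 mod 127 = 76, hash=19+76 mod 127 = 95
Option C: s[1]='c'->'b', delta=(2-3)*11^2 mod 127 = 6, hash=19+6 mod 127 = 25
Option D: s[0]='g'->'c', delta=(3-7)*11^3 mod 127 = 10, hash=19+10 mod 127 = 29 <-- target
Option E: s[1]='c'->'f', delta=(6-3)*11^2 mod 127 = 109, hash=19+109 mod 127 = 1

Answer: D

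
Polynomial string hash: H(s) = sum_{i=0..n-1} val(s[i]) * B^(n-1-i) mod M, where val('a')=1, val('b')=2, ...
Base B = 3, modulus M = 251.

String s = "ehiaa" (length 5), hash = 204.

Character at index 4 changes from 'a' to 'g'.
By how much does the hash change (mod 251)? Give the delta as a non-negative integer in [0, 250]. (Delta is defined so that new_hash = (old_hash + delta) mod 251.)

Delta formula: (val(new) - val(old)) * B^(n-1-k) mod M
  val('g') - val('a') = 7 - 1 = 6
  B^(n-1-k) = 3^0 mod 251 = 1
  Delta = 6 * 1 mod 251 = 6

Answer: 6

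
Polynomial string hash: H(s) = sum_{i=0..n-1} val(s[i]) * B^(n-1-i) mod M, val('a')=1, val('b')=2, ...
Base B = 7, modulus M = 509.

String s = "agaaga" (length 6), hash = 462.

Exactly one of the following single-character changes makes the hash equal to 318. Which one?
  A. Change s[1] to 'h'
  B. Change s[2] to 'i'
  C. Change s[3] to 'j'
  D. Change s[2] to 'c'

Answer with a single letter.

Answer: A

Derivation:
Option A: s[1]='g'->'h', delta=(8-7)*7^4 mod 509 = 365, hash=462+365 mod 509 = 318 <-- target
Option B: s[2]='a'->'i', delta=(9-1)*7^3 mod 509 = 199, hash=462+199 mod 509 = 152
Option C: s[3]='a'->'j', delta=(10-1)*7^2 mod 509 = 441, hash=462+441 mod 509 = 394
Option D: s[2]='a'->'c', delta=(3-1)*7^3 mod 509 = 177, hash=462+177 mod 509 = 130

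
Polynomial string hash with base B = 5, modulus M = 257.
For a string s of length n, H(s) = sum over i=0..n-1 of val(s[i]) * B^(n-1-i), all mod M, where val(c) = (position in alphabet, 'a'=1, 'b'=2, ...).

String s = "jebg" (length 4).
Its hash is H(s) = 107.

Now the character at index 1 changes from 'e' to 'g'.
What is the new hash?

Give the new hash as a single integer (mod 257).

Answer: 157

Derivation:
val('e') = 5, val('g') = 7
Position k = 1, exponent = n-1-k = 2
B^2 mod M = 5^2 mod 257 = 25
Delta = (7 - 5) * 25 mod 257 = 50
New hash = (107 + 50) mod 257 = 157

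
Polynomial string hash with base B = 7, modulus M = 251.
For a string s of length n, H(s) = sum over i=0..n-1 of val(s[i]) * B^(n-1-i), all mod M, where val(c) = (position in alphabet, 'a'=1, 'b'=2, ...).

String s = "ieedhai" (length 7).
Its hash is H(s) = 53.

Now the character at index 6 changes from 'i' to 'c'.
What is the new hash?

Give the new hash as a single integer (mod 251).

val('i') = 9, val('c') = 3
Position k = 6, exponent = n-1-k = 0
B^0 mod M = 7^0 mod 251 = 1
Delta = (3 - 9) * 1 mod 251 = 245
New hash = (53 + 245) mod 251 = 47

Answer: 47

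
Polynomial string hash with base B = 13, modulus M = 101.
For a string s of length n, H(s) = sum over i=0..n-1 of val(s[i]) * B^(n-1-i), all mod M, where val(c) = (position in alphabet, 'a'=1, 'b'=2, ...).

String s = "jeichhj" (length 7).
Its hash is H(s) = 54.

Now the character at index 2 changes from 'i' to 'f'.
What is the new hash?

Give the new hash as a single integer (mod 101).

Answer: 19

Derivation:
val('i') = 9, val('f') = 6
Position k = 2, exponent = n-1-k = 4
B^4 mod M = 13^4 mod 101 = 79
Delta = (6 - 9) * 79 mod 101 = 66
New hash = (54 + 66) mod 101 = 19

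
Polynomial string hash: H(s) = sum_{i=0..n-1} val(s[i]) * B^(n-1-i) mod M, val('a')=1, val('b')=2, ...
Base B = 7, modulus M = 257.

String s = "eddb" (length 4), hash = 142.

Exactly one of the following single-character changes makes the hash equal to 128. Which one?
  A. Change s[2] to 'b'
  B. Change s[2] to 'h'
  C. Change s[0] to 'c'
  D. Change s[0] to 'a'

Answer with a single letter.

Answer: A

Derivation:
Option A: s[2]='d'->'b', delta=(2-4)*7^1 mod 257 = 243, hash=142+243 mod 257 = 128 <-- target
Option B: s[2]='d'->'h', delta=(8-4)*7^1 mod 257 = 28, hash=142+28 mod 257 = 170
Option C: s[0]='e'->'c', delta=(3-5)*7^3 mod 257 = 85, hash=142+85 mod 257 = 227
Option D: s[0]='e'->'a', delta=(1-5)*7^3 mod 257 = 170, hash=142+170 mod 257 = 55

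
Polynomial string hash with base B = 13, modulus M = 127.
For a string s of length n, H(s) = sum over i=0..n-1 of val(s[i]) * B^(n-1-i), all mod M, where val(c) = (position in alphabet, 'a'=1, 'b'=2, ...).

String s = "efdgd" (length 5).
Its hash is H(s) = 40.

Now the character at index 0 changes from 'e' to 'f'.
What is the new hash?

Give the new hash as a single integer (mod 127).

val('e') = 5, val('f') = 6
Position k = 0, exponent = n-1-k = 4
B^4 mod M = 13^4 mod 127 = 113
Delta = (6 - 5) * 113 mod 127 = 113
New hash = (40 + 113) mod 127 = 26

Answer: 26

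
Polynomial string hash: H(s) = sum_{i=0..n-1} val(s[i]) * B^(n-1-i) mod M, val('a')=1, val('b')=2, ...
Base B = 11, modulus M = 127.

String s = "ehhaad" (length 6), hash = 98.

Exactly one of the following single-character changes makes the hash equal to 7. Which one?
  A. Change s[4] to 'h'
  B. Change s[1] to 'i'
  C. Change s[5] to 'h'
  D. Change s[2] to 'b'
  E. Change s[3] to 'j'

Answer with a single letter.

Option A: s[4]='a'->'h', delta=(8-1)*11^1 mod 127 = 77, hash=98+77 mod 127 = 48
Option B: s[1]='h'->'i', delta=(9-8)*11^4 mod 127 = 36, hash=98+36 mod 127 = 7 <-- target
Option C: s[5]='d'->'h', delta=(8-4)*11^0 mod 127 = 4, hash=98+4 mod 127 = 102
Option D: s[2]='h'->'b', delta=(2-8)*11^3 mod 127 = 15, hash=98+15 mod 127 = 113
Option E: s[3]='a'->'j', delta=(10-1)*11^2 mod 127 = 73, hash=98+73 mod 127 = 44

Answer: B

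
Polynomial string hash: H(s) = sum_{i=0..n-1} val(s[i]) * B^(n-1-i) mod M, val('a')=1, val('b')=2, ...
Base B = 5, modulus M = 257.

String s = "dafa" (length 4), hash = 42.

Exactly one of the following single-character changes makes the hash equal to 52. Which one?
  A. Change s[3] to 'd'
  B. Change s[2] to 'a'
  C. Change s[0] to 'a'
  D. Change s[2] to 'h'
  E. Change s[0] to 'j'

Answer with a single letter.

Option A: s[3]='a'->'d', delta=(4-1)*5^0 mod 257 = 3, hash=42+3 mod 257 = 45
Option B: s[2]='f'->'a', delta=(1-6)*5^1 mod 257 = 232, hash=42+232 mod 257 = 17
Option C: s[0]='d'->'a', delta=(1-4)*5^3 mod 257 = 139, hash=42+139 mod 257 = 181
Option D: s[2]='f'->'h', delta=(8-6)*5^1 mod 257 = 10, hash=42+10 mod 257 = 52 <-- target
Option E: s[0]='d'->'j', delta=(10-4)*5^3 mod 257 = 236, hash=42+236 mod 257 = 21

Answer: D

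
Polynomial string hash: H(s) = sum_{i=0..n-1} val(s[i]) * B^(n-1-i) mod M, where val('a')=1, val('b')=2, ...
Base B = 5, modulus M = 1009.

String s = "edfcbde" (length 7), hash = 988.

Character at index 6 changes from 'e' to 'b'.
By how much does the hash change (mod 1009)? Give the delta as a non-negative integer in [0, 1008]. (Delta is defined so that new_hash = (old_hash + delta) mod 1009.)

Delta formula: (val(new) - val(old)) * B^(n-1-k) mod M
  val('b') - val('e') = 2 - 5 = -3
  B^(n-1-k) = 5^0 mod 1009 = 1
  Delta = -3 * 1 mod 1009 = 1006

Answer: 1006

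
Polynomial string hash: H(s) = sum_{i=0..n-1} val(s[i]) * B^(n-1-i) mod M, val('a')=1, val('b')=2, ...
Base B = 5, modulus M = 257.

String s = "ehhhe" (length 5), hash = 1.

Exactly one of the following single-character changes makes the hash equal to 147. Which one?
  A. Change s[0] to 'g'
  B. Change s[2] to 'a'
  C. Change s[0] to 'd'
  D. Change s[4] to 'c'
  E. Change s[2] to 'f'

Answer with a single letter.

Answer: C

Derivation:
Option A: s[0]='e'->'g', delta=(7-5)*5^4 mod 257 = 222, hash=1+222 mod 257 = 223
Option B: s[2]='h'->'a', delta=(1-8)*5^2 mod 257 = 82, hash=1+82 mod 257 = 83
Option C: s[0]='e'->'d', delta=(4-5)*5^4 mod 257 = 146, hash=1+146 mod 257 = 147 <-- target
Option D: s[4]='e'->'c', delta=(3-5)*5^0 mod 257 = 255, hash=1+255 mod 257 = 256
Option E: s[2]='h'->'f', delta=(6-8)*5^2 mod 257 = 207, hash=1+207 mod 257 = 208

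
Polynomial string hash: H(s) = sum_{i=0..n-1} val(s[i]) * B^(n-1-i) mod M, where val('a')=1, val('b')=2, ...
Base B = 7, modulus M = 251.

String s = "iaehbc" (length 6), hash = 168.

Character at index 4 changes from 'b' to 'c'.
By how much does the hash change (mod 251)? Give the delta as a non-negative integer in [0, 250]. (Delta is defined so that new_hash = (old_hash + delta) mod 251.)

Delta formula: (val(new) - val(old)) * B^(n-1-k) mod M
  val('c') - val('b') = 3 - 2 = 1
  B^(n-1-k) = 7^1 mod 251 = 7
  Delta = 1 * 7 mod 251 = 7

Answer: 7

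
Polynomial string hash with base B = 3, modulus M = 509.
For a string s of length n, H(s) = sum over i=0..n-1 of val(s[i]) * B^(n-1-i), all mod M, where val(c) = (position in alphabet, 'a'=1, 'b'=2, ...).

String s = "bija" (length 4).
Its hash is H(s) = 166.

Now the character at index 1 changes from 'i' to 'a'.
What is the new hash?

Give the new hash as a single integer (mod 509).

Answer: 94

Derivation:
val('i') = 9, val('a') = 1
Position k = 1, exponent = n-1-k = 2
B^2 mod M = 3^2 mod 509 = 9
Delta = (1 - 9) * 9 mod 509 = 437
New hash = (166 + 437) mod 509 = 94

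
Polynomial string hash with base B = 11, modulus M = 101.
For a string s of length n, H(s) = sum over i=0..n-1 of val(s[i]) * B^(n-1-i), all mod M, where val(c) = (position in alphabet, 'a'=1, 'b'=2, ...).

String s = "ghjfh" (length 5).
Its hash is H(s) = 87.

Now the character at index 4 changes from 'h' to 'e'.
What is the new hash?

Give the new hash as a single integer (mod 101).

Answer: 84

Derivation:
val('h') = 8, val('e') = 5
Position k = 4, exponent = n-1-k = 0
B^0 mod M = 11^0 mod 101 = 1
Delta = (5 - 8) * 1 mod 101 = 98
New hash = (87 + 98) mod 101 = 84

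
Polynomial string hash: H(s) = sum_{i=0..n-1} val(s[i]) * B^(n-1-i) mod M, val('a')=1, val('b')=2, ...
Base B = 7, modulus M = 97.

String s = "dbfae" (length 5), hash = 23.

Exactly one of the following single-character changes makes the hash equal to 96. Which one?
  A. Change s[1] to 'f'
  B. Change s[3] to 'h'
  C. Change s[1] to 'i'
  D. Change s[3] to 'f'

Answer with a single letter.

Answer: C

Derivation:
Option A: s[1]='b'->'f', delta=(6-2)*7^3 mod 97 = 14, hash=23+14 mod 97 = 37
Option B: s[3]='a'->'h', delta=(8-1)*7^1 mod 97 = 49, hash=23+49 mod 97 = 72
Option C: s[1]='b'->'i', delta=(9-2)*7^3 mod 97 = 73, hash=23+73 mod 97 = 96 <-- target
Option D: s[3]='a'->'f', delta=(6-1)*7^1 mod 97 = 35, hash=23+35 mod 97 = 58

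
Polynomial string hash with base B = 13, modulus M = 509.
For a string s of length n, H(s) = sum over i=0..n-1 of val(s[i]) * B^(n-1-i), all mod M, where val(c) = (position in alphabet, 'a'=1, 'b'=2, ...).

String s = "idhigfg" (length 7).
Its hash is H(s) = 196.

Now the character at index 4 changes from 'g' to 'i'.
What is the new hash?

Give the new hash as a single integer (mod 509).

Answer: 25

Derivation:
val('g') = 7, val('i') = 9
Position k = 4, exponent = n-1-k = 2
B^2 mod M = 13^2 mod 509 = 169
Delta = (9 - 7) * 169 mod 509 = 338
New hash = (196 + 338) mod 509 = 25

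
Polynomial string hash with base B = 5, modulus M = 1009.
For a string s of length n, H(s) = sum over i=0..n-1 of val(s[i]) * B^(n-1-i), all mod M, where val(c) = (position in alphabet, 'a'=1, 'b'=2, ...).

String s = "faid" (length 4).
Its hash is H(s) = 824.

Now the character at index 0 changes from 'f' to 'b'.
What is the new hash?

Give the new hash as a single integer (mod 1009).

val('f') = 6, val('b') = 2
Position k = 0, exponent = n-1-k = 3
B^3 mod M = 5^3 mod 1009 = 125
Delta = (2 - 6) * 125 mod 1009 = 509
New hash = (824 + 509) mod 1009 = 324

Answer: 324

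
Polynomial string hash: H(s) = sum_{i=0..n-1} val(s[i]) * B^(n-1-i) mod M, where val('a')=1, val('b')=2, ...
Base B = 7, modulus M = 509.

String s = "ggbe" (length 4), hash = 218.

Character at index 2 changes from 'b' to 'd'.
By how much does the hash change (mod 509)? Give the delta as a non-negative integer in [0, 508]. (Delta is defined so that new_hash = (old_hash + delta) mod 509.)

Delta formula: (val(new) - val(old)) * B^(n-1-k) mod M
  val('d') - val('b') = 4 - 2 = 2
  B^(n-1-k) = 7^1 mod 509 = 7
  Delta = 2 * 7 mod 509 = 14

Answer: 14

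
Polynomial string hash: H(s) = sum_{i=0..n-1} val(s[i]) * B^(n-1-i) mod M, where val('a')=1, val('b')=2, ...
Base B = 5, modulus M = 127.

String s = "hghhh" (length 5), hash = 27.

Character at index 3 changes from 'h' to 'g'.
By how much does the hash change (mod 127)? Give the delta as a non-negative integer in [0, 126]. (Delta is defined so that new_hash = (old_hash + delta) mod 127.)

Answer: 122

Derivation:
Delta formula: (val(new) - val(old)) * B^(n-1-k) mod M
  val('g') - val('h') = 7 - 8 = -1
  B^(n-1-k) = 5^1 mod 127 = 5
  Delta = -1 * 5 mod 127 = 122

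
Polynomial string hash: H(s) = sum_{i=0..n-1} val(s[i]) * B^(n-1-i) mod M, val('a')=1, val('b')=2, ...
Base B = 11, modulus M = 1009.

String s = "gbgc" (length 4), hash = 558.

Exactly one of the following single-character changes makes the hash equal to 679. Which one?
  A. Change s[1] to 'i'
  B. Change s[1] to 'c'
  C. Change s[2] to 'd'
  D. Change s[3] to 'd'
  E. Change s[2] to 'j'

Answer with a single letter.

Answer: B

Derivation:
Option A: s[1]='b'->'i', delta=(9-2)*11^2 mod 1009 = 847, hash=558+847 mod 1009 = 396
Option B: s[1]='b'->'c', delta=(3-2)*11^2 mod 1009 = 121, hash=558+121 mod 1009 = 679 <-- target
Option C: s[2]='g'->'d', delta=(4-7)*11^1 mod 1009 = 976, hash=558+976 mod 1009 = 525
Option D: s[3]='c'->'d', delta=(4-3)*11^0 mod 1009 = 1, hash=558+1 mod 1009 = 559
Option E: s[2]='g'->'j', delta=(10-7)*11^1 mod 1009 = 33, hash=558+33 mod 1009 = 591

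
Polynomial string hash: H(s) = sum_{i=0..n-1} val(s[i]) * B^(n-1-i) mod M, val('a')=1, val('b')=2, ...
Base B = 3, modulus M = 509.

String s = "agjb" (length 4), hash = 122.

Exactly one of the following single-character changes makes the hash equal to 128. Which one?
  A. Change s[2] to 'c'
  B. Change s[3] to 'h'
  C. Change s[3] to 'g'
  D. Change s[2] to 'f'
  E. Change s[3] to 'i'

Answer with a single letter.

Answer: B

Derivation:
Option A: s[2]='j'->'c', delta=(3-10)*3^1 mod 509 = 488, hash=122+488 mod 509 = 101
Option B: s[3]='b'->'h', delta=(8-2)*3^0 mod 509 = 6, hash=122+6 mod 509 = 128 <-- target
Option C: s[3]='b'->'g', delta=(7-2)*3^0 mod 509 = 5, hash=122+5 mod 509 = 127
Option D: s[2]='j'->'f', delta=(6-10)*3^1 mod 509 = 497, hash=122+497 mod 509 = 110
Option E: s[3]='b'->'i', delta=(9-2)*3^0 mod 509 = 7, hash=122+7 mod 509 = 129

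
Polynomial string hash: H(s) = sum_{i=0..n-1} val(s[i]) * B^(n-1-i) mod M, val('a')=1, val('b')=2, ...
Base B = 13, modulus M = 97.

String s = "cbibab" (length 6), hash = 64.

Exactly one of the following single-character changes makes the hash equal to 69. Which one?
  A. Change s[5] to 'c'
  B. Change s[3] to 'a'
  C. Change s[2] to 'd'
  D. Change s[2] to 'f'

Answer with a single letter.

Answer: D

Derivation:
Option A: s[5]='b'->'c', delta=(3-2)*13^0 mod 97 = 1, hash=64+1 mod 97 = 65
Option B: s[3]='b'->'a', delta=(1-2)*13^2 mod 97 = 25, hash=64+25 mod 97 = 89
Option C: s[2]='i'->'d', delta=(4-9)*13^3 mod 97 = 73, hash=64+73 mod 97 = 40
Option D: s[2]='i'->'f', delta=(6-9)*13^3 mod 97 = 5, hash=64+5 mod 97 = 69 <-- target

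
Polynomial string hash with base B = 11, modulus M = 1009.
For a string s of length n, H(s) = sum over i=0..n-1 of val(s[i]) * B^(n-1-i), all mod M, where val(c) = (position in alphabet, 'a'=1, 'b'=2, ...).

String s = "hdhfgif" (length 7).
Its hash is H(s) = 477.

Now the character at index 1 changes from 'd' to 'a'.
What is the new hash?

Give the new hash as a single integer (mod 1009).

Answer: 635

Derivation:
val('d') = 4, val('a') = 1
Position k = 1, exponent = n-1-k = 5
B^5 mod M = 11^5 mod 1009 = 620
Delta = (1 - 4) * 620 mod 1009 = 158
New hash = (477 + 158) mod 1009 = 635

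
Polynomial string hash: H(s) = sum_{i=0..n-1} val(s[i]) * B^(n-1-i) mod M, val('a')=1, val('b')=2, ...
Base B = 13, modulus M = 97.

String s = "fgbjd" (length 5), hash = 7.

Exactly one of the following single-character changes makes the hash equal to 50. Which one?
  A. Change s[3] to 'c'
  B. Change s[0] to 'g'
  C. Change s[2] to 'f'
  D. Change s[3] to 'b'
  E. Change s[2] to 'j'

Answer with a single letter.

Answer: B

Derivation:
Option A: s[3]='j'->'c', delta=(3-10)*13^1 mod 97 = 6, hash=7+6 mod 97 = 13
Option B: s[0]='f'->'g', delta=(7-6)*13^4 mod 97 = 43, hash=7+43 mod 97 = 50 <-- target
Option C: s[2]='b'->'f', delta=(6-2)*13^2 mod 97 = 94, hash=7+94 mod 97 = 4
Option D: s[3]='j'->'b', delta=(2-10)*13^1 mod 97 = 90, hash=7+90 mod 97 = 0
Option E: s[2]='b'->'j', delta=(10-2)*13^2 mod 97 = 91, hash=7+91 mod 97 = 1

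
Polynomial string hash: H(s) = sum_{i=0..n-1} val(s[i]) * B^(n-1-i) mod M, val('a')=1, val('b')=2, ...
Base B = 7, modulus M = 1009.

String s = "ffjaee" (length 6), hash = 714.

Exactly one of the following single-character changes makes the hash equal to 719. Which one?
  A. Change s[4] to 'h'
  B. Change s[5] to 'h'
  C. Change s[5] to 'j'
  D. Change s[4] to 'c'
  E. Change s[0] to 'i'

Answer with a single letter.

Answer: C

Derivation:
Option A: s[4]='e'->'h', delta=(8-5)*7^1 mod 1009 = 21, hash=714+21 mod 1009 = 735
Option B: s[5]='e'->'h', delta=(8-5)*7^0 mod 1009 = 3, hash=714+3 mod 1009 = 717
Option C: s[5]='e'->'j', delta=(10-5)*7^0 mod 1009 = 5, hash=714+5 mod 1009 = 719 <-- target
Option D: s[4]='e'->'c', delta=(3-5)*7^1 mod 1009 = 995, hash=714+995 mod 1009 = 700
Option E: s[0]='f'->'i', delta=(9-6)*7^5 mod 1009 = 980, hash=714+980 mod 1009 = 685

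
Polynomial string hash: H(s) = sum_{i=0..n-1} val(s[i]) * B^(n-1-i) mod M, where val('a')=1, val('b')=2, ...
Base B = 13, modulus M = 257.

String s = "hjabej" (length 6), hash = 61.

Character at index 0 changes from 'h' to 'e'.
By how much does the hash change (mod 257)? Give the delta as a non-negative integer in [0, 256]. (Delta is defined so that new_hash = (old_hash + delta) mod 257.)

Delta formula: (val(new) - val(old)) * B^(n-1-k) mod M
  val('e') - val('h') = 5 - 8 = -3
  B^(n-1-k) = 13^5 mod 257 = 185
  Delta = -3 * 185 mod 257 = 216

Answer: 216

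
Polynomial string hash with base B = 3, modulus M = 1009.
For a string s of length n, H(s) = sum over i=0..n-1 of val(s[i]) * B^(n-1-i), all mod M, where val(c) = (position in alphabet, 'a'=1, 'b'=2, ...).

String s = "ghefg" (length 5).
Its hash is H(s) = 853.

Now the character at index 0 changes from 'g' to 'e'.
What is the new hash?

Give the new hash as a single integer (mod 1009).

val('g') = 7, val('e') = 5
Position k = 0, exponent = n-1-k = 4
B^4 mod M = 3^4 mod 1009 = 81
Delta = (5 - 7) * 81 mod 1009 = 847
New hash = (853 + 847) mod 1009 = 691

Answer: 691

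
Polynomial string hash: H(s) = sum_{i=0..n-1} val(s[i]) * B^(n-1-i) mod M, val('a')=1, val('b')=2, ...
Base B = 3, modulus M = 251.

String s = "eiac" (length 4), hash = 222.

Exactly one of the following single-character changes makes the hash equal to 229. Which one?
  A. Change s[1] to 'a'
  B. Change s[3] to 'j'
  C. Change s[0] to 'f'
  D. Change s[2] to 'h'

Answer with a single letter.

Answer: B

Derivation:
Option A: s[1]='i'->'a', delta=(1-9)*3^2 mod 251 = 179, hash=222+179 mod 251 = 150
Option B: s[3]='c'->'j', delta=(10-3)*3^0 mod 251 = 7, hash=222+7 mod 251 = 229 <-- target
Option C: s[0]='e'->'f', delta=(6-5)*3^3 mod 251 = 27, hash=222+27 mod 251 = 249
Option D: s[2]='a'->'h', delta=(8-1)*3^1 mod 251 = 21, hash=222+21 mod 251 = 243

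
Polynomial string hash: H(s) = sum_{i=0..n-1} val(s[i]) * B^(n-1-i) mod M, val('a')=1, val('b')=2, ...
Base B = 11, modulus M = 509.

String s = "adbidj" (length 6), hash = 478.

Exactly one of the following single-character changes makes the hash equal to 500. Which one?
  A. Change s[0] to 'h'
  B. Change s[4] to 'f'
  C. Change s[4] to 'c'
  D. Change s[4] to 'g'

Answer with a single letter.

Answer: B

Derivation:
Option A: s[0]='a'->'h', delta=(8-1)*11^5 mod 509 = 431, hash=478+431 mod 509 = 400
Option B: s[4]='d'->'f', delta=(6-4)*11^1 mod 509 = 22, hash=478+22 mod 509 = 500 <-- target
Option C: s[4]='d'->'c', delta=(3-4)*11^1 mod 509 = 498, hash=478+498 mod 509 = 467
Option D: s[4]='d'->'g', delta=(7-4)*11^1 mod 509 = 33, hash=478+33 mod 509 = 2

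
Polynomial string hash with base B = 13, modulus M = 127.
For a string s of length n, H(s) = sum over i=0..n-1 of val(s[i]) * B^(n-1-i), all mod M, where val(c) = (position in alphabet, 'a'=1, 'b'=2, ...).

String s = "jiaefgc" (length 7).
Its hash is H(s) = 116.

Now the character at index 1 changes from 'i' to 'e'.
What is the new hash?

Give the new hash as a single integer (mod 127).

val('i') = 9, val('e') = 5
Position k = 1, exponent = n-1-k = 5
B^5 mod M = 13^5 mod 127 = 72
Delta = (5 - 9) * 72 mod 127 = 93
New hash = (116 + 93) mod 127 = 82

Answer: 82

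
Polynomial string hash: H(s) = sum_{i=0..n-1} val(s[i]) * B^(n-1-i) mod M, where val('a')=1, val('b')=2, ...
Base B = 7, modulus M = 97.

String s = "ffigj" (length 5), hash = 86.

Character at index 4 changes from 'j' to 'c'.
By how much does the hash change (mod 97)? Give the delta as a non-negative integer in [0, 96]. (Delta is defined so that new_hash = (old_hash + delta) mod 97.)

Answer: 90

Derivation:
Delta formula: (val(new) - val(old)) * B^(n-1-k) mod M
  val('c') - val('j') = 3 - 10 = -7
  B^(n-1-k) = 7^0 mod 97 = 1
  Delta = -7 * 1 mod 97 = 90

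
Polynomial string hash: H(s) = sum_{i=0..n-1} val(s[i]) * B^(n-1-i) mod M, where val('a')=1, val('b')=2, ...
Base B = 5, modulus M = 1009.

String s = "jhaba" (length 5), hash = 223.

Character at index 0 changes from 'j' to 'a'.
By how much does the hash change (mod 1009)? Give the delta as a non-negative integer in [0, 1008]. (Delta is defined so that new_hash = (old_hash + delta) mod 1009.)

Answer: 429

Derivation:
Delta formula: (val(new) - val(old)) * B^(n-1-k) mod M
  val('a') - val('j') = 1 - 10 = -9
  B^(n-1-k) = 5^4 mod 1009 = 625
  Delta = -9 * 625 mod 1009 = 429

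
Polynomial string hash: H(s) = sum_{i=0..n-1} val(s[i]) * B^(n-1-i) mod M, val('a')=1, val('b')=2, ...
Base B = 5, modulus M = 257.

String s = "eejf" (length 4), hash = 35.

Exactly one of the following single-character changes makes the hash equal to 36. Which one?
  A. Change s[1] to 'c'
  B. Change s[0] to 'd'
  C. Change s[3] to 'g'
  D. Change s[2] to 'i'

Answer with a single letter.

Answer: C

Derivation:
Option A: s[1]='e'->'c', delta=(3-5)*5^2 mod 257 = 207, hash=35+207 mod 257 = 242
Option B: s[0]='e'->'d', delta=(4-5)*5^3 mod 257 = 132, hash=35+132 mod 257 = 167
Option C: s[3]='f'->'g', delta=(7-6)*5^0 mod 257 = 1, hash=35+1 mod 257 = 36 <-- target
Option D: s[2]='j'->'i', delta=(9-10)*5^1 mod 257 = 252, hash=35+252 mod 257 = 30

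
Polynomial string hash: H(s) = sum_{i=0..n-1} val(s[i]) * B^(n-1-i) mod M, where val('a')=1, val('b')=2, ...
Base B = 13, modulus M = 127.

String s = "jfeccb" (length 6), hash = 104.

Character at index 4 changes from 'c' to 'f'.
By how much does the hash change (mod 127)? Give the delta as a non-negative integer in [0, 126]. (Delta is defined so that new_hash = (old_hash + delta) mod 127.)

Answer: 39

Derivation:
Delta formula: (val(new) - val(old)) * B^(n-1-k) mod M
  val('f') - val('c') = 6 - 3 = 3
  B^(n-1-k) = 13^1 mod 127 = 13
  Delta = 3 * 13 mod 127 = 39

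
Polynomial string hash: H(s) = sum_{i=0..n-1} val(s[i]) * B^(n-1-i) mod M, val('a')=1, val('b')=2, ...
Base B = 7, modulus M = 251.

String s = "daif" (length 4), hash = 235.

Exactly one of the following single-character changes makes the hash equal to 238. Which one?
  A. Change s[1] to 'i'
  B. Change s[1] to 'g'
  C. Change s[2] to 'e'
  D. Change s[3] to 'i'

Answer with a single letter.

Answer: D

Derivation:
Option A: s[1]='a'->'i', delta=(9-1)*7^2 mod 251 = 141, hash=235+141 mod 251 = 125
Option B: s[1]='a'->'g', delta=(7-1)*7^2 mod 251 = 43, hash=235+43 mod 251 = 27
Option C: s[2]='i'->'e', delta=(5-9)*7^1 mod 251 = 223, hash=235+223 mod 251 = 207
Option D: s[3]='f'->'i', delta=(9-6)*7^0 mod 251 = 3, hash=235+3 mod 251 = 238 <-- target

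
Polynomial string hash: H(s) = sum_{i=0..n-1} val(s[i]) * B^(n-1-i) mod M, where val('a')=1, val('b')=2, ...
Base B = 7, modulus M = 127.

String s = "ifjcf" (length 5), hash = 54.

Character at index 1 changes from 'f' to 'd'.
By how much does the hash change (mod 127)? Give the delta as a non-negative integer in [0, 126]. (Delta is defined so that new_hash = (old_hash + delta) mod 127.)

Delta formula: (val(new) - val(old)) * B^(n-1-k) mod M
  val('d') - val('f') = 4 - 6 = -2
  B^(n-1-k) = 7^3 mod 127 = 89
  Delta = -2 * 89 mod 127 = 76

Answer: 76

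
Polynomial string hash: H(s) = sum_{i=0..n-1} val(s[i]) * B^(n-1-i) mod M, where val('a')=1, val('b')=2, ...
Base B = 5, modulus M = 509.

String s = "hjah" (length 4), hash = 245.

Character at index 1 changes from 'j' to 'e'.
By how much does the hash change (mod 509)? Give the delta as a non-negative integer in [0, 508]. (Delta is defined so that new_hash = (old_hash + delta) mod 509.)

Delta formula: (val(new) - val(old)) * B^(n-1-k) mod M
  val('e') - val('j') = 5 - 10 = -5
  B^(n-1-k) = 5^2 mod 509 = 25
  Delta = -5 * 25 mod 509 = 384

Answer: 384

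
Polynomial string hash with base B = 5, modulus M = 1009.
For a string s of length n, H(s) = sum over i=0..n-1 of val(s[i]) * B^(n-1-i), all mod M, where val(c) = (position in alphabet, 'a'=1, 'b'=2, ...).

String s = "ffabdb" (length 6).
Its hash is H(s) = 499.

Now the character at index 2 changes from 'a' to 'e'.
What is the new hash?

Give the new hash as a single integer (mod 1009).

val('a') = 1, val('e') = 5
Position k = 2, exponent = n-1-k = 3
B^3 mod M = 5^3 mod 1009 = 125
Delta = (5 - 1) * 125 mod 1009 = 500
New hash = (499 + 500) mod 1009 = 999

Answer: 999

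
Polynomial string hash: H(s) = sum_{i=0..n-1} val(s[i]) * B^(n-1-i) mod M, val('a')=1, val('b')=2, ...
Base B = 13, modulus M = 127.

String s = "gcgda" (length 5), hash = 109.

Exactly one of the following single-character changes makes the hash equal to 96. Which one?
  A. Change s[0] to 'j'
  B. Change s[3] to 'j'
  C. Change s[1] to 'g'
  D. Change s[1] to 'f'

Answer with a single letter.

Answer: D

Derivation:
Option A: s[0]='g'->'j', delta=(10-7)*13^4 mod 127 = 85, hash=109+85 mod 127 = 67
Option B: s[3]='d'->'j', delta=(10-4)*13^1 mod 127 = 78, hash=109+78 mod 127 = 60
Option C: s[1]='c'->'g', delta=(7-3)*13^3 mod 127 = 25, hash=109+25 mod 127 = 7
Option D: s[1]='c'->'f', delta=(6-3)*13^3 mod 127 = 114, hash=109+114 mod 127 = 96 <-- target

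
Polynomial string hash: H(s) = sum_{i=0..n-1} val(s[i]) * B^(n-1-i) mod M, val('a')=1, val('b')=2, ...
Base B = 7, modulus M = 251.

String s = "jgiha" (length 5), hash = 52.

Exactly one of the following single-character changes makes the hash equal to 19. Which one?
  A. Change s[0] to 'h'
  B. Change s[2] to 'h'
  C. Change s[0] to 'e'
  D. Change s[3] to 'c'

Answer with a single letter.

Answer: A

Derivation:
Option A: s[0]='j'->'h', delta=(8-10)*7^4 mod 251 = 218, hash=52+218 mod 251 = 19 <-- target
Option B: s[2]='i'->'h', delta=(8-9)*7^2 mod 251 = 202, hash=52+202 mod 251 = 3
Option C: s[0]='j'->'e', delta=(5-10)*7^4 mod 251 = 43, hash=52+43 mod 251 = 95
Option D: s[3]='h'->'c', delta=(3-8)*7^1 mod 251 = 216, hash=52+216 mod 251 = 17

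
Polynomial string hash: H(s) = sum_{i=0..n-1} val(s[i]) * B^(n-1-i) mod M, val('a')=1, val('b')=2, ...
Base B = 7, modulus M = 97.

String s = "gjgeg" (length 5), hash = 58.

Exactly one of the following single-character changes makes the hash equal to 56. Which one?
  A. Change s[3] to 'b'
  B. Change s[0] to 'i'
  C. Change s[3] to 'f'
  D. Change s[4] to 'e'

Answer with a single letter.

Option A: s[3]='e'->'b', delta=(2-5)*7^1 mod 97 = 76, hash=58+76 mod 97 = 37
Option B: s[0]='g'->'i', delta=(9-7)*7^4 mod 97 = 49, hash=58+49 mod 97 = 10
Option C: s[3]='e'->'f', delta=(6-5)*7^1 mod 97 = 7, hash=58+7 mod 97 = 65
Option D: s[4]='g'->'e', delta=(5-7)*7^0 mod 97 = 95, hash=58+95 mod 97 = 56 <-- target

Answer: D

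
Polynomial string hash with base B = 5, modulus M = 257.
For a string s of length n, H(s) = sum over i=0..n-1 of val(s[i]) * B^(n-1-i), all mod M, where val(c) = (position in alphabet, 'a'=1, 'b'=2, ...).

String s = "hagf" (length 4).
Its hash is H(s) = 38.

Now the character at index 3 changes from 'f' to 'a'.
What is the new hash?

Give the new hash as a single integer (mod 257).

val('f') = 6, val('a') = 1
Position k = 3, exponent = n-1-k = 0
B^0 mod M = 5^0 mod 257 = 1
Delta = (1 - 6) * 1 mod 257 = 252
New hash = (38 + 252) mod 257 = 33

Answer: 33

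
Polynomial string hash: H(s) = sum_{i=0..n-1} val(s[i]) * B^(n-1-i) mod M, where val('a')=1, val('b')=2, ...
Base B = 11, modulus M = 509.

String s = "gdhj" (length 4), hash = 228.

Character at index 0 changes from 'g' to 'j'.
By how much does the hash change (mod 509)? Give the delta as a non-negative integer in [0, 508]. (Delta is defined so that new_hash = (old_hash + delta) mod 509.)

Answer: 430

Derivation:
Delta formula: (val(new) - val(old)) * B^(n-1-k) mod M
  val('j') - val('g') = 10 - 7 = 3
  B^(n-1-k) = 11^3 mod 509 = 313
  Delta = 3 * 313 mod 509 = 430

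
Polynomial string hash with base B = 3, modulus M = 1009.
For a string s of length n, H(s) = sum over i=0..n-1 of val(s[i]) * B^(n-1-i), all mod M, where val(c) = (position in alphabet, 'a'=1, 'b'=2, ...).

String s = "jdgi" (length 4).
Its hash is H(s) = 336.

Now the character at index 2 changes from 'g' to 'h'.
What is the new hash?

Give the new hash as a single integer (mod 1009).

val('g') = 7, val('h') = 8
Position k = 2, exponent = n-1-k = 1
B^1 mod M = 3^1 mod 1009 = 3
Delta = (8 - 7) * 3 mod 1009 = 3
New hash = (336 + 3) mod 1009 = 339

Answer: 339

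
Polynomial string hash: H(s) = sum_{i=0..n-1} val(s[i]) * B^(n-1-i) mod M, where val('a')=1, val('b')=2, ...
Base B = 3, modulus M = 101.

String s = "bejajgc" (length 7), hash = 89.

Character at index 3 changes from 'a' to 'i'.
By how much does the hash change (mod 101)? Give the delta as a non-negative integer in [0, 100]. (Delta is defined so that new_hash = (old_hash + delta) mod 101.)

Answer: 14

Derivation:
Delta formula: (val(new) - val(old)) * B^(n-1-k) mod M
  val('i') - val('a') = 9 - 1 = 8
  B^(n-1-k) = 3^3 mod 101 = 27
  Delta = 8 * 27 mod 101 = 14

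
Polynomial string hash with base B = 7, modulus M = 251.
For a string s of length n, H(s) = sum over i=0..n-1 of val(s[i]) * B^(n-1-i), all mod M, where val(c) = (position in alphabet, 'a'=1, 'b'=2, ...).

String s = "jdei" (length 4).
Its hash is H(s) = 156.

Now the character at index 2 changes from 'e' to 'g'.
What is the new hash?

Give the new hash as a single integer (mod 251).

Answer: 170

Derivation:
val('e') = 5, val('g') = 7
Position k = 2, exponent = n-1-k = 1
B^1 mod M = 7^1 mod 251 = 7
Delta = (7 - 5) * 7 mod 251 = 14
New hash = (156 + 14) mod 251 = 170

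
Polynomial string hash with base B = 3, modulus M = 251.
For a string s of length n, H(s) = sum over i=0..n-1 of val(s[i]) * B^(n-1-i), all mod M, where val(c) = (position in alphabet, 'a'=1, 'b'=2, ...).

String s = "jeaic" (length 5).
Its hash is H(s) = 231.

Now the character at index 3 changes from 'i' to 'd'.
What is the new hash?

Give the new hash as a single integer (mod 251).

Answer: 216

Derivation:
val('i') = 9, val('d') = 4
Position k = 3, exponent = n-1-k = 1
B^1 mod M = 3^1 mod 251 = 3
Delta = (4 - 9) * 3 mod 251 = 236
New hash = (231 + 236) mod 251 = 216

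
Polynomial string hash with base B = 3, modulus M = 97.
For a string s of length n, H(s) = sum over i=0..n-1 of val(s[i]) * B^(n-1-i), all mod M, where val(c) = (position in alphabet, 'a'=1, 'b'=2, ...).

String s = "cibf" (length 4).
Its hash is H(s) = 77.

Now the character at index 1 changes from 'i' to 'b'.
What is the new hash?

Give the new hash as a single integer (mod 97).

Answer: 14

Derivation:
val('i') = 9, val('b') = 2
Position k = 1, exponent = n-1-k = 2
B^2 mod M = 3^2 mod 97 = 9
Delta = (2 - 9) * 9 mod 97 = 34
New hash = (77 + 34) mod 97 = 14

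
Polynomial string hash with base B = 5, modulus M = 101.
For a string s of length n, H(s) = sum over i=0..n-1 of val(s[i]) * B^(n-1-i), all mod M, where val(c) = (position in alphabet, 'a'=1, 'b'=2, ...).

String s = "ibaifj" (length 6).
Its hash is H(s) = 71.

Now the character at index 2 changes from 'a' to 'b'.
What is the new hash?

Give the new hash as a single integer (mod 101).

val('a') = 1, val('b') = 2
Position k = 2, exponent = n-1-k = 3
B^3 mod M = 5^3 mod 101 = 24
Delta = (2 - 1) * 24 mod 101 = 24
New hash = (71 + 24) mod 101 = 95

Answer: 95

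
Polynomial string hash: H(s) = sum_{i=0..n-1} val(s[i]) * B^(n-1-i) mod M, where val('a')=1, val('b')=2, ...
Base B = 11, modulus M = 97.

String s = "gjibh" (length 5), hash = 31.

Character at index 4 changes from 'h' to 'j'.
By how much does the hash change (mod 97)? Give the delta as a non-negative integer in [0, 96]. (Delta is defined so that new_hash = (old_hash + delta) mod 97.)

Answer: 2

Derivation:
Delta formula: (val(new) - val(old)) * B^(n-1-k) mod M
  val('j') - val('h') = 10 - 8 = 2
  B^(n-1-k) = 11^0 mod 97 = 1
  Delta = 2 * 1 mod 97 = 2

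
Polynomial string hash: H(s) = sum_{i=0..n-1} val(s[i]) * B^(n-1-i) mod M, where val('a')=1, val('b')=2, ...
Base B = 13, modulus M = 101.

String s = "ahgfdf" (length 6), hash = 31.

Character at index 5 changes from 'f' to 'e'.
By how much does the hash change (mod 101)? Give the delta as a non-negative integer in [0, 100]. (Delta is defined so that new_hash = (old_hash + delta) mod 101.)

Answer: 100

Derivation:
Delta formula: (val(new) - val(old)) * B^(n-1-k) mod M
  val('e') - val('f') = 5 - 6 = -1
  B^(n-1-k) = 13^0 mod 101 = 1
  Delta = -1 * 1 mod 101 = 100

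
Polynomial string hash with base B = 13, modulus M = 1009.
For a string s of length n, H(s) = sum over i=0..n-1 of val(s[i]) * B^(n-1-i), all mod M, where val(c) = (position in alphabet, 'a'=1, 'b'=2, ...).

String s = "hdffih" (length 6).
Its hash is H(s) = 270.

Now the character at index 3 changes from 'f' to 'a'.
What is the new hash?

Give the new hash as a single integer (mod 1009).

Answer: 434

Derivation:
val('f') = 6, val('a') = 1
Position k = 3, exponent = n-1-k = 2
B^2 mod M = 13^2 mod 1009 = 169
Delta = (1 - 6) * 169 mod 1009 = 164
New hash = (270 + 164) mod 1009 = 434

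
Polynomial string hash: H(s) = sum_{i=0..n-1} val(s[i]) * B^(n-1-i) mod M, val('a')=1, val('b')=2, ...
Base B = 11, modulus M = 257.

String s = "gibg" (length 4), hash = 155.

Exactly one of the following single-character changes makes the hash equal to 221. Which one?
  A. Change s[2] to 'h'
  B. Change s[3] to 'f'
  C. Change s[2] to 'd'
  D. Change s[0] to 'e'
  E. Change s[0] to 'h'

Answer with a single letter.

Option A: s[2]='b'->'h', delta=(8-2)*11^1 mod 257 = 66, hash=155+66 mod 257 = 221 <-- target
Option B: s[3]='g'->'f', delta=(6-7)*11^0 mod 257 = 256, hash=155+256 mod 257 = 154
Option C: s[2]='b'->'d', delta=(4-2)*11^1 mod 257 = 22, hash=155+22 mod 257 = 177
Option D: s[0]='g'->'e', delta=(5-7)*11^3 mod 257 = 165, hash=155+165 mod 257 = 63
Option E: s[0]='g'->'h', delta=(8-7)*11^3 mod 257 = 46, hash=155+46 mod 257 = 201

Answer: A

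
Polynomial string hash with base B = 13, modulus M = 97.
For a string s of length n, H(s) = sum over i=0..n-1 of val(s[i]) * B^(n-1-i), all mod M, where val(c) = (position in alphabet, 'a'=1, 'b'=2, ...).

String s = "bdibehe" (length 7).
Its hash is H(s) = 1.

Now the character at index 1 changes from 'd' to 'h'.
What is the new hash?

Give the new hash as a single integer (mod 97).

Answer: 6

Derivation:
val('d') = 4, val('h') = 8
Position k = 1, exponent = n-1-k = 5
B^5 mod M = 13^5 mod 97 = 74
Delta = (8 - 4) * 74 mod 97 = 5
New hash = (1 + 5) mod 97 = 6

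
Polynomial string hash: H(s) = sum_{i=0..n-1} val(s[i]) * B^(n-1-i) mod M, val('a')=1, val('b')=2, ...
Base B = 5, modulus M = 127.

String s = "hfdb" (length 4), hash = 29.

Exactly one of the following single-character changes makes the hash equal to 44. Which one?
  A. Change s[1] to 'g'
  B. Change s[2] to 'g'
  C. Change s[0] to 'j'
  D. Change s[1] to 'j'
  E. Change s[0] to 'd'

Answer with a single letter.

Answer: B

Derivation:
Option A: s[1]='f'->'g', delta=(7-6)*5^2 mod 127 = 25, hash=29+25 mod 127 = 54
Option B: s[2]='d'->'g', delta=(7-4)*5^1 mod 127 = 15, hash=29+15 mod 127 = 44 <-- target
Option C: s[0]='h'->'j', delta=(10-8)*5^3 mod 127 = 123, hash=29+123 mod 127 = 25
Option D: s[1]='f'->'j', delta=(10-6)*5^2 mod 127 = 100, hash=29+100 mod 127 = 2
Option E: s[0]='h'->'d', delta=(4-8)*5^3 mod 127 = 8, hash=29+8 mod 127 = 37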